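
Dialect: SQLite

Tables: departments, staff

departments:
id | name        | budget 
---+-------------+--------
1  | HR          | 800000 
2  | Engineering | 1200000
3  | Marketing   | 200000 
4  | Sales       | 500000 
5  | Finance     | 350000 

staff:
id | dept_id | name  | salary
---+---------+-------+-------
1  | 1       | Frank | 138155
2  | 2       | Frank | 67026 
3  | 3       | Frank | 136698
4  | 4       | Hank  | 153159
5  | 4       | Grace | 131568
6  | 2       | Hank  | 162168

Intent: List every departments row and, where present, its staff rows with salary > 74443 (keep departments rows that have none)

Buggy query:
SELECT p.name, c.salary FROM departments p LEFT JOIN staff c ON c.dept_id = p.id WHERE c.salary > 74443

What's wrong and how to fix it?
Bug: Filtering c.salary in WHERE discards the NULL rows produced by LEFT JOIN, turning it into an inner join

Fix: Move the right-table condition into the ON clause so unmatched parents are kept

Corrected query:
SELECT p.name, c.salary FROM departments p LEFT JOIN staff c ON c.dept_id = p.id AND c.salary > 74443

Result:
name        | salary
------------+-------
HR          | 138155
Engineering | 162168
Marketing   | 136698
Sales       | 131568
Sales       | 153159
Finance     | NULL  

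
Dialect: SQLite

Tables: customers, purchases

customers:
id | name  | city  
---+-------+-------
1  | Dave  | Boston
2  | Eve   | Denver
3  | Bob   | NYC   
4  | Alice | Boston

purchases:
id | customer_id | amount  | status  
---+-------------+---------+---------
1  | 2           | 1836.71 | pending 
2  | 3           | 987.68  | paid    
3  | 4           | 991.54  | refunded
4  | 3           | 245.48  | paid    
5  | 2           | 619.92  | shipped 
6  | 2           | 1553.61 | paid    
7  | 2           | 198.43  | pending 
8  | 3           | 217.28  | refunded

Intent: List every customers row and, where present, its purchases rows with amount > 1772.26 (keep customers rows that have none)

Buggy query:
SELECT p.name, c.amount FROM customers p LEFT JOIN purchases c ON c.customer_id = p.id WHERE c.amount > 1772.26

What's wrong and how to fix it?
Bug: Filtering c.amount in WHERE discards the NULL rows produced by LEFT JOIN, turning it into an inner join

Fix: Move the right-table condition into the ON clause so unmatched parents are kept

Corrected query:
SELECT p.name, c.amount FROM customers p LEFT JOIN purchases c ON c.customer_id = p.id AND c.amount > 1772.26

Result:
name  | amount 
------+--------
Dave  | NULL   
Eve   | 1836.71
Bob   | NULL   
Alice | NULL   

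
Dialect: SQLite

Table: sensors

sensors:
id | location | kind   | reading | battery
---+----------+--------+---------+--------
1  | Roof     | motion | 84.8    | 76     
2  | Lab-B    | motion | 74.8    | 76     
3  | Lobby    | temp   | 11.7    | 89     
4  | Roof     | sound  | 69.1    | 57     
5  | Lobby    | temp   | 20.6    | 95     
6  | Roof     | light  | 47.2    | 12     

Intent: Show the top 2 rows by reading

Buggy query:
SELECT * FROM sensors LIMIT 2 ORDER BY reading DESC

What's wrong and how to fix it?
Bug: ORDER BY cannot follow LIMIT; LIMIT is the final clause

Fix: Sort with ORDER BY, then apply LIMIT

Corrected query:
SELECT * FROM sensors ORDER BY reading DESC LIMIT 2

Result:
id | location | kind   | reading | battery
---+----------+--------+---------+--------
1  | Roof     | motion | 84.8    | 76     
2  | Lab-B    | motion | 74.8    | 76     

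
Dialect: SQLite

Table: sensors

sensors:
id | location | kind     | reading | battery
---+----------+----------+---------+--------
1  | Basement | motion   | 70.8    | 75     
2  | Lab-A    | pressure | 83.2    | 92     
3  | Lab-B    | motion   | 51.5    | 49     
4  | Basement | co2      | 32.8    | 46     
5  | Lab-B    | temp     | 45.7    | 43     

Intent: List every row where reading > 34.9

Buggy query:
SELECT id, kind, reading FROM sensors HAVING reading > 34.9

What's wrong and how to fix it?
Bug: HAVING filters the output of aggregation, but this query has no GROUP BY and no aggregate functions, so SQLite rejects it (HAVING clause on a non-aggregate query); the condition here is per row

Fix: Use WHERE for row-level filtering

Corrected query:
SELECT id, kind, reading FROM sensors WHERE reading > 34.9

Result:
id | kind     | reading
---+----------+--------
1  | motion   | 70.8   
2  | pressure | 83.2   
3  | motion   | 51.5   
5  | temp     | 45.7   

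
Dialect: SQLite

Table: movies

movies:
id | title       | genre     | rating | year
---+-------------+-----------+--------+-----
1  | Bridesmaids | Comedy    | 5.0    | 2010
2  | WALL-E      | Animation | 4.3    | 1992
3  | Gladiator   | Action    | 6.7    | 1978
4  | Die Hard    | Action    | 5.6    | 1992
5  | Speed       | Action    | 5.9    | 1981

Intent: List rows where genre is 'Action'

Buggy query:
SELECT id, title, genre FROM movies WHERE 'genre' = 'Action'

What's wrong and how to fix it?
Bug: Single quotes denote string literals in SQL; the column name is being compared as a constant string

Fix: Reference the column as genre without single quotes

Corrected query:
SELECT id, title, genre FROM movies WHERE genre = 'Action'

Result:
id | title     | genre 
---+-----------+-------
3  | Gladiator | Action
4  | Die Hard  | Action
5  | Speed     | Action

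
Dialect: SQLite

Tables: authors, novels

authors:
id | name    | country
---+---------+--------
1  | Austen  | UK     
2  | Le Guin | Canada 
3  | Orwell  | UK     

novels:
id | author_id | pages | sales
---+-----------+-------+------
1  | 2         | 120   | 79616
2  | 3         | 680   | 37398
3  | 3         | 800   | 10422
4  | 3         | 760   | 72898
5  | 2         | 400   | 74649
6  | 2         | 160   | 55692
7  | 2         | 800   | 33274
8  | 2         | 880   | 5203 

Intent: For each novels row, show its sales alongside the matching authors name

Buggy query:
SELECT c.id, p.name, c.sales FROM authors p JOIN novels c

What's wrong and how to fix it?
Bug: JOIN with no ON clause produces a cartesian product; every novels row pairs with every authors row

Fix: Add ON c.author_id = p.id to the JOIN

Corrected query:
SELECT c.id, p.name, c.sales FROM authors p JOIN novels c ON c.author_id = p.id

Result:
id | name    | sales
---+---------+------
1  | Le Guin | 79616
2  | Orwell  | 37398
3  | Orwell  | 10422
4  | Orwell  | 72898
5  | Le Guin | 74649
6  | Le Guin | 55692
7  | Le Guin | 33274
8  | Le Guin | 5203 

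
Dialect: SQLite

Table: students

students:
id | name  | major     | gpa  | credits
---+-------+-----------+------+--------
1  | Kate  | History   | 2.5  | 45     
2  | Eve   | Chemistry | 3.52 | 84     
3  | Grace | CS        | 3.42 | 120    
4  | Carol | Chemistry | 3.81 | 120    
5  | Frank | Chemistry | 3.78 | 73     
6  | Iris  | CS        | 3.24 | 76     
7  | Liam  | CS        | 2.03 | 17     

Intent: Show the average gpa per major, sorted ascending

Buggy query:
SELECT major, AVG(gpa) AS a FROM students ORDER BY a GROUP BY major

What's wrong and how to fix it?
Bug: ORDER BY appears before GROUP BY; SQL clause order requires GROUP BY first

Fix: Move ORDER BY to the end, after GROUP BY

Corrected query:
SELECT major, AVG(gpa) AS a FROM students GROUP BY major ORDER BY a

Result:
major     | a       
----------+---------
History   | 2.5     
CS        | 2.896667
Chemistry | 3.703333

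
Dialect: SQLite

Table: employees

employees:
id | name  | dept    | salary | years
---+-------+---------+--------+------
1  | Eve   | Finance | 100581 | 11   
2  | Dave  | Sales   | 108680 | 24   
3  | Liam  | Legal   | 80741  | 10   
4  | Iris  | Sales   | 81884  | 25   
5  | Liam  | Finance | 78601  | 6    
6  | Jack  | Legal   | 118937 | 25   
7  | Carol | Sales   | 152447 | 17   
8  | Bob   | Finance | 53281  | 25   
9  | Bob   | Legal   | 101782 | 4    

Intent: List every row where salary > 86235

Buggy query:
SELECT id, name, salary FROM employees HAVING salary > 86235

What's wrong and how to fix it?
Bug: This is a non-aggregate query (no GROUP BY, no aggregates), so in SQLite the HAVING clause is invalid here; a row-level condition belongs in WHERE

Fix: Use WHERE for row-level filtering

Corrected query:
SELECT id, name, salary FROM employees WHERE salary > 86235

Result:
id | name  | salary
---+-------+-------
1  | Eve   | 100581
2  | Dave  | 108680
6  | Jack  | 118937
7  | Carol | 152447
9  | Bob   | 101782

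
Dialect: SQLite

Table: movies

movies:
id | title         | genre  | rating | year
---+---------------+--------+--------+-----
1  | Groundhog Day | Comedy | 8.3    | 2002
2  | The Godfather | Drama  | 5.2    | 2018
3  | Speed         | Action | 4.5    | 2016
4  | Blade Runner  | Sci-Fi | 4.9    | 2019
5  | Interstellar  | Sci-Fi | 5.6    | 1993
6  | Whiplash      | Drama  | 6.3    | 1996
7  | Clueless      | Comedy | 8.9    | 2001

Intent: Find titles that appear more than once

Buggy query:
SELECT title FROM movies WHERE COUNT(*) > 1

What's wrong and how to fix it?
Bug: COUNT(*) is an aggregate and cannot be used in WHERE

Fix: GROUP BY title, then filter groups with HAVING COUNT(*) > 1

Corrected query:
SELECT title FROM movies GROUP BY title HAVING COUNT(*) > 1

Result:
(no rows)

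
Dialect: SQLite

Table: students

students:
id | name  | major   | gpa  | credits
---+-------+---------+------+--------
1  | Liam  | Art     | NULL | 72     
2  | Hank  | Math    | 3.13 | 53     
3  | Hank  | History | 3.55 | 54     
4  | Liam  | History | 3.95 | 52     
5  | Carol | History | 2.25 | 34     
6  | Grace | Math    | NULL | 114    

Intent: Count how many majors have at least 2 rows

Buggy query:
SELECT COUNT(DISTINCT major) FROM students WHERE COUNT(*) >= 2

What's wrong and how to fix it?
Bug: WHERE filters individual rows, not groups, so a group-level COUNT is invalid there

Fix: Use a subquery that GROUPs and filters with HAVING, then count its rows

Corrected query:
SELECT COUNT(*) FROM (SELECT major FROM students GROUP BY major HAVING COUNT(*) >= 2)

Result:
COUNT(*)
--------
2       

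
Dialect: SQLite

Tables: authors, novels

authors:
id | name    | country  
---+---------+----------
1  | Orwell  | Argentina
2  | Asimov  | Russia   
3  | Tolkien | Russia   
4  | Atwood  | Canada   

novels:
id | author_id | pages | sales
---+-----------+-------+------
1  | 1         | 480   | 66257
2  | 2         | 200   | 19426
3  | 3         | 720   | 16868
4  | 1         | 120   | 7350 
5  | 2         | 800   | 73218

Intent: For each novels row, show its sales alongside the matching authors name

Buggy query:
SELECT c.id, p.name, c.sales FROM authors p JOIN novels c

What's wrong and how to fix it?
Bug: JOIN with no ON clause produces a cartesian product; every novels row pairs with every authors row

Fix: Specify the join condition linking the foreign key to the parent id

Corrected query:
SELECT c.id, p.name, c.sales FROM authors p JOIN novels c ON c.author_id = p.id

Result:
id | name    | sales
---+---------+------
1  | Orwell  | 66257
2  | Asimov  | 19426
3  | Tolkien | 16868
4  | Orwell  | 7350 
5  | Asimov  | 73218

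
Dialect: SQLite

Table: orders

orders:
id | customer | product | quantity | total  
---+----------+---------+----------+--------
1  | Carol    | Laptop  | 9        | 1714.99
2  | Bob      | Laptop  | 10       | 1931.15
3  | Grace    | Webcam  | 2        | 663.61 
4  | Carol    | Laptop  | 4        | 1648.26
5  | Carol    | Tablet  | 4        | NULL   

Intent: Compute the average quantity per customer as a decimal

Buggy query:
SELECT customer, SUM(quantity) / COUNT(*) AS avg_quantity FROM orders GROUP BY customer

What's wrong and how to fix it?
Bug: Both operands are integers, so '/' performs integer division and truncates

Fix: Cast one side to REAL so the division keeps the fractional part

Corrected query:
SELECT customer, SUM(quantity) * 1.0 / COUNT(*) AS avg_quantity FROM orders GROUP BY customer

Result:
customer | avg_quantity
---------+-------------
Bob      | 10          
Carol    | 5.666667    
Grace    | 2           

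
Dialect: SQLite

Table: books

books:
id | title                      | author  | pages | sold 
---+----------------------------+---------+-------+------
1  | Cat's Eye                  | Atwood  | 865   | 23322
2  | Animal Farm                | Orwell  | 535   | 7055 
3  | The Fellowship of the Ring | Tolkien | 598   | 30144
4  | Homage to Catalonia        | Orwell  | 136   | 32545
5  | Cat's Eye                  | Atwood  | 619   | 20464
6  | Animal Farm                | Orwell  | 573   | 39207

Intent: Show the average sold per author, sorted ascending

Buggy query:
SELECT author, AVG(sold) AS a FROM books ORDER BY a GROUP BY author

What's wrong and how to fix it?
Bug: GROUP BY must precede ORDER BY

Fix: Reorder: SELECT … FROM … GROUP BY … ORDER BY …

Corrected query:
SELECT author, AVG(sold) AS a FROM books GROUP BY author ORDER BY a

Result:
author  | a    
--------+------
Atwood  | 21893
Orwell  | 26269
Tolkien | 30144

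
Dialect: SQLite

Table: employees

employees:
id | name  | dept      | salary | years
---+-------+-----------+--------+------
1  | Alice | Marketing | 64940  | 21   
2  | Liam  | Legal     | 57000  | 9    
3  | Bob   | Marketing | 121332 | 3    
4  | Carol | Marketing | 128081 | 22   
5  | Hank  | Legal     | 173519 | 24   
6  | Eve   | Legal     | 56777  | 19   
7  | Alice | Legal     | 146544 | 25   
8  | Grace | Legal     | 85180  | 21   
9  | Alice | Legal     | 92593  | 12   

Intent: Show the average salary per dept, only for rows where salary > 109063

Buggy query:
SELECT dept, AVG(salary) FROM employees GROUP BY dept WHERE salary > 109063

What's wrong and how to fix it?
Bug: WHERE cannot follow GROUP BY

Fix: Move the WHERE clause before GROUP BY

Corrected query:
SELECT dept, AVG(salary) FROM employees WHERE salary > 109063 GROUP BY dept

Result:
dept      | AVG(salary)
----------+------------
Legal     | 160031.5   
Marketing | 124706.5   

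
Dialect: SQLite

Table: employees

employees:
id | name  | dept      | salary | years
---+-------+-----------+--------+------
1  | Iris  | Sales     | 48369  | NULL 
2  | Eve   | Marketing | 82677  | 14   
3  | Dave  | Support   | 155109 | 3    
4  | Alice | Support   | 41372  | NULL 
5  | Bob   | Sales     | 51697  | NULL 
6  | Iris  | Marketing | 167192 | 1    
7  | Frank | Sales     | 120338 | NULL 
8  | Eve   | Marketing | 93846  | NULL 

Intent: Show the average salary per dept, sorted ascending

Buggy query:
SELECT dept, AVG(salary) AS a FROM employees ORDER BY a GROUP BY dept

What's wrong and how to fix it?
Bug: GROUP BY must precede ORDER BY

Fix: Reorder: SELECT … FROM … GROUP BY … ORDER BY …

Corrected query:
SELECT dept, AVG(salary) AS a FROM employees GROUP BY dept ORDER BY a

Result:
dept      | a            
----------+--------------
Sales     | 73468        
Support   | 98240.5      
Marketing | 114571.666667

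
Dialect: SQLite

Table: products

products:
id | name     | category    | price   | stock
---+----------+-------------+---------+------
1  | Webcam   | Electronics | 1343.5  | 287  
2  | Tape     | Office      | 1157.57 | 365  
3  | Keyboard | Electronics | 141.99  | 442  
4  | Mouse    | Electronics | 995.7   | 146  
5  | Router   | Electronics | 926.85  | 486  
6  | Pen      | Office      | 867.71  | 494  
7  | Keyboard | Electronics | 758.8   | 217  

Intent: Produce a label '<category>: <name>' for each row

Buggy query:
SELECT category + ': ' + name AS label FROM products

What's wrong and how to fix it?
Bug: '+' is numeric addition; on text columns SQLite converts them to 0 instead of concatenating

Fix: Replace + with || to concatenate text

Corrected query:
SELECT category || ': ' || name AS label FROM products

Result:
label                
---------------------
Electronics: Webcam  
Office: Tape         
Electronics: Keyboard
Electronics: Mouse   
Electronics: Router  
Office: Pen          
Electronics: Keyboard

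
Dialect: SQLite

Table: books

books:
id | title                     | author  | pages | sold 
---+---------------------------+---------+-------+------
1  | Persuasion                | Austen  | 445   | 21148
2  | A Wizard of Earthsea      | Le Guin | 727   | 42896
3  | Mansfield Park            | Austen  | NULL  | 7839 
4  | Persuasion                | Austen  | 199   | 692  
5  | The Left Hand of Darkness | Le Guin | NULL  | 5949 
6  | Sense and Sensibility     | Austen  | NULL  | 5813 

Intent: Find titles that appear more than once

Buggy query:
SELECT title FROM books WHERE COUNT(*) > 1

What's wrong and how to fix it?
Bug: WHERE can't reference COUNT(*); aggregates are computed after WHERE

Fix: Group first, then use HAVING for the count condition

Corrected query:
SELECT title FROM books GROUP BY title HAVING COUNT(*) > 1

Result:
title     
----------
Persuasion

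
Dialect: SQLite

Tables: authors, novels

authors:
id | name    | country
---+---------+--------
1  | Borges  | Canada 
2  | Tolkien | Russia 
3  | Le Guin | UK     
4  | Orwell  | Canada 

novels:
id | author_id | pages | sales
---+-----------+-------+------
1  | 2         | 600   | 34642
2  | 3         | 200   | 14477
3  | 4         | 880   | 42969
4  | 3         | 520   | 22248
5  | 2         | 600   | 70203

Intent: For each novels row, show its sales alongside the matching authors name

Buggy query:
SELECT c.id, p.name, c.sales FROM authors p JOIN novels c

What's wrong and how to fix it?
Bug: JOIN with no ON clause produces a cartesian product; every novels row pairs with every authors row

Fix: Specify the join condition linking the foreign key to the parent id

Corrected query:
SELECT c.id, p.name, c.sales FROM authors p JOIN novels c ON c.author_id = p.id

Result:
id | name    | sales
---+---------+------
1  | Tolkien | 34642
2  | Le Guin | 14477
3  | Orwell  | 42969
4  | Le Guin | 22248
5  | Tolkien | 70203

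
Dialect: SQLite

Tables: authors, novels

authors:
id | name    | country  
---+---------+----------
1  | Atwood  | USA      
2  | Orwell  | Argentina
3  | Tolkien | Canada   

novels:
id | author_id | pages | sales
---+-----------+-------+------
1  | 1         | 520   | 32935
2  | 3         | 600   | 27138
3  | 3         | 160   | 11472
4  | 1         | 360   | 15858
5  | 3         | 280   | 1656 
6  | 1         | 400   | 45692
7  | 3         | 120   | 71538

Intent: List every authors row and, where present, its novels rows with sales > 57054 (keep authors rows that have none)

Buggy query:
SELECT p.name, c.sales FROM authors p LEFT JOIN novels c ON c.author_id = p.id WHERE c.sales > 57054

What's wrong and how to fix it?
Bug: Filtering c.sales in WHERE discards the NULL rows produced by LEFT JOIN, turning it into an inner join

Fix: Move the right-table condition into the ON clause so unmatched parents are kept

Corrected query:
SELECT p.name, c.sales FROM authors p LEFT JOIN novels c ON c.author_id = p.id AND c.sales > 57054

Result:
name    | sales
--------+------
Atwood  | NULL 
Orwell  | NULL 
Tolkien | 71538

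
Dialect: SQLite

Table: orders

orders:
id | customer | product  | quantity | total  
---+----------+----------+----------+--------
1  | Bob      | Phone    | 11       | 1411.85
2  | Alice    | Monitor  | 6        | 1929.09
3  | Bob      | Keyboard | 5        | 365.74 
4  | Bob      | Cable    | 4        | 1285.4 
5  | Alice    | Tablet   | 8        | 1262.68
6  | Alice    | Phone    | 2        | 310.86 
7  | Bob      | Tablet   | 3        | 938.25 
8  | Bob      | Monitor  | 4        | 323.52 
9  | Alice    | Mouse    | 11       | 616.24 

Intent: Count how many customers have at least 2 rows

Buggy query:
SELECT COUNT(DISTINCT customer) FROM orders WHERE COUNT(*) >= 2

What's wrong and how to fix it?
Bug: COUNT(*) cannot appear in WHERE; the per-group count doesn't exist yet

Fix: Use a subquery that GROUPs and filters with HAVING, then count its rows

Corrected query:
SELECT COUNT(*) FROM (SELECT customer FROM orders GROUP BY customer HAVING COUNT(*) >= 2)

Result:
COUNT(*)
--------
2       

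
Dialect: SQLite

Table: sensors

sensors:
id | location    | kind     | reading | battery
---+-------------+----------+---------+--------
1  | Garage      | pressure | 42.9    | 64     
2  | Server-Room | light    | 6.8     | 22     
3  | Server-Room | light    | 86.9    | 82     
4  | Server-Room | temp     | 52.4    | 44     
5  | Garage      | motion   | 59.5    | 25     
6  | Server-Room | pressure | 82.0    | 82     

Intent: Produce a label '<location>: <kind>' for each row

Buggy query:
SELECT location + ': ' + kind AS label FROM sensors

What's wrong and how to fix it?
Bug: '+' is numeric addition; on text columns SQLite converts them to 0 instead of concatenating

Fix: Replace + with || to concatenate text

Corrected query:
SELECT location || ': ' || kind AS label FROM sensors

Result:
label                
---------------------
Garage: pressure     
Server-Room: light   
Server-Room: light   
Server-Room: temp    
Garage: motion       
Server-Room: pressure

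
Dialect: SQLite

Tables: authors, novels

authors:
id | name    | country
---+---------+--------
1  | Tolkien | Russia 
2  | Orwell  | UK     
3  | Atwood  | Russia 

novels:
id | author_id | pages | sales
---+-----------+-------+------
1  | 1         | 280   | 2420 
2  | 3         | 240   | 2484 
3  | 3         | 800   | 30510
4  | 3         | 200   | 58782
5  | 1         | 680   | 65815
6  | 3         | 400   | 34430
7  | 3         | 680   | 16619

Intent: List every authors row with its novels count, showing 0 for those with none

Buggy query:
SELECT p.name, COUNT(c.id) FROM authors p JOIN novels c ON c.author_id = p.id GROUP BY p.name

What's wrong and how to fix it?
Bug: INNER JOIN drops authors rows that have no matching novels rows

Fix: Switch to LEFT JOIN to retain unmatched parent rows

Corrected query:
SELECT p.name, COUNT(c.id) FROM authors p LEFT JOIN novels c ON c.author_id = p.id GROUP BY p.name

Result:
name    | COUNT(c.id)
--------+------------
Atwood  | 5          
Orwell  | 0          
Tolkien | 2          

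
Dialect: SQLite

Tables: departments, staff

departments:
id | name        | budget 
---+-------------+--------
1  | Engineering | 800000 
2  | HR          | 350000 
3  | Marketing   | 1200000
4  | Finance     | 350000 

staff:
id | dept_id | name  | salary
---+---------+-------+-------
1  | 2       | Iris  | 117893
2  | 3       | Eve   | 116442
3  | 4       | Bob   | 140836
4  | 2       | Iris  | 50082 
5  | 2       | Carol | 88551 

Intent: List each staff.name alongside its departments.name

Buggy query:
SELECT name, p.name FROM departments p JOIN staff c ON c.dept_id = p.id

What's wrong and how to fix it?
Bug: Both tables have a 'name' column; the unqualified reference is ambiguous

Fix: Qualify the column with its table alias (c.name)

Corrected query:
SELECT c.name, p.name FROM departments p JOIN staff c ON c.dept_id = p.id

Result:
name  | name     
------+----------
Iris  | HR       
Eve   | Marketing
Bob   | Finance  
Iris  | HR       
Carol | HR       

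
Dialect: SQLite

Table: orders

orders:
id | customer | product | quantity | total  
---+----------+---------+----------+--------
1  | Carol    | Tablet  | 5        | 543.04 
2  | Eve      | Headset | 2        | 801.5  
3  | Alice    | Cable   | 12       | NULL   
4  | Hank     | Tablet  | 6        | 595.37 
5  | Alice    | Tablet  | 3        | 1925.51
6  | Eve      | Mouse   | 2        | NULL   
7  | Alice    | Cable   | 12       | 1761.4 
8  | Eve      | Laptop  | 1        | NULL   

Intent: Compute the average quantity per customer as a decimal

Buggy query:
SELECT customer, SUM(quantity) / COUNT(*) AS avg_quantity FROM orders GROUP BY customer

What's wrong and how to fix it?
Bug: SUM(quantity) and COUNT(*) are both integers; the division truncates the fractional part

Fix: Multiply by 1.0 (or CAST to REAL) to force floating-point division

Corrected query:
SELECT customer, SUM(quantity) * 1.0 / COUNT(*) AS avg_quantity FROM orders GROUP BY customer

Result:
customer | avg_quantity
---------+-------------
Alice    | 9           
Carol    | 5           
Eve      | 1.666667    
Hank     | 6           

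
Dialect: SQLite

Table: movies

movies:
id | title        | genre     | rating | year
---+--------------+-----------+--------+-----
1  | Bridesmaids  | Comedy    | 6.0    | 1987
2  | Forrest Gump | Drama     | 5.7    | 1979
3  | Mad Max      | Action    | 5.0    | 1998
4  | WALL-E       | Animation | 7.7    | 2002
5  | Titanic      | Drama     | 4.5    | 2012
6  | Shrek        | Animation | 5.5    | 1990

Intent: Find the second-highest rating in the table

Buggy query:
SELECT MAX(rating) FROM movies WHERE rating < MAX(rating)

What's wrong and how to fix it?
Bug: MAX(rating) on the right of the comparison is an aggregate-in-WHERE error

Fix: Put the inner MAX in a scalar subquery

Corrected query:
SELECT MAX(rating) FROM movies WHERE rating < (SELECT MAX(rating) FROM movies)

Result:
MAX(rating)
-----------
6          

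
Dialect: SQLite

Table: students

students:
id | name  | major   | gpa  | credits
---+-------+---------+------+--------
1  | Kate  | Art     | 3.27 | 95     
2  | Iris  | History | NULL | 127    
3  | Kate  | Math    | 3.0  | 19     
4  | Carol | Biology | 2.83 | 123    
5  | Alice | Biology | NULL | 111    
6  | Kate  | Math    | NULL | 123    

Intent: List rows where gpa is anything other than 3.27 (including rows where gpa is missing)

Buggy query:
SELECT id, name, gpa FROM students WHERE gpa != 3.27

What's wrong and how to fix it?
Bug: Inequality against NULL is unknown, not true; rows with NULL are dropped

Fix: Handle NULL separately with IS NULL alongside the inequality

Corrected query:
SELECT id, name, gpa FROM students WHERE gpa != 3.27 OR gpa IS NULL

Result:
id | name  | gpa 
---+-------+-----
2  | Iris  | NULL
3  | Kate  | 3   
4  | Carol | 2.83
5  | Alice | NULL
6  | Kate  | NULL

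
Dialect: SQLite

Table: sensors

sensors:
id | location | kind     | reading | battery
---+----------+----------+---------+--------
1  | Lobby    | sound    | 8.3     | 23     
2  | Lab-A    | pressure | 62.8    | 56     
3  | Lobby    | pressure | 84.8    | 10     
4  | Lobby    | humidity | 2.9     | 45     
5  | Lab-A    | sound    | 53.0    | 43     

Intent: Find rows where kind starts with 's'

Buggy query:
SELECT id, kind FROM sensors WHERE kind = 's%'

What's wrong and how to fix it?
Bug: '=' compares the literal string including the % character; pattern matching needs LIKE

Fix: Use LIKE for wildcard pattern matching

Corrected query:
SELECT id, kind FROM sensors WHERE kind LIKE 's%'

Result:
id | kind 
---+------
1  | sound
5  | sound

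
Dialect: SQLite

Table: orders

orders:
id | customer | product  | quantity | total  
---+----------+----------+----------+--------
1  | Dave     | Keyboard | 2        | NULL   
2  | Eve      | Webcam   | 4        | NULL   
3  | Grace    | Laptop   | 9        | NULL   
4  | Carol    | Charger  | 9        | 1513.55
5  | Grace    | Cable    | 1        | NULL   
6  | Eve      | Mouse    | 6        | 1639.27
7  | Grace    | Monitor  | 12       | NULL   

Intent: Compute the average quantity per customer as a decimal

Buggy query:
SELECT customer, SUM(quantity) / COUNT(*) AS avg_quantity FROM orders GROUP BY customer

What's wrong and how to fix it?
Bug: Both operands are integers, so '/' performs integer division and truncates

Fix: Multiply by 1.0 (or CAST to REAL) to force floating-point division

Corrected query:
SELECT customer, SUM(quantity) * 1.0 / COUNT(*) AS avg_quantity FROM orders GROUP BY customer

Result:
customer | avg_quantity
---------+-------------
Carol    | 9           
Dave     | 2           
Eve      | 5           
Grace    | 7.333333    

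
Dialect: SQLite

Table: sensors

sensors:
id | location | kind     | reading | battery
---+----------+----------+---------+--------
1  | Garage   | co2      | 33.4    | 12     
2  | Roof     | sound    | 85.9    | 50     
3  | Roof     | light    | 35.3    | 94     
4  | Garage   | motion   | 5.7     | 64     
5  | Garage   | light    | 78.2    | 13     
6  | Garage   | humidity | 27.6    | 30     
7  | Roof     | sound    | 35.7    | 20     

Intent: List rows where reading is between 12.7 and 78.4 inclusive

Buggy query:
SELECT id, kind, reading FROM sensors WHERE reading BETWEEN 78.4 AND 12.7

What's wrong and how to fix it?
Bug: BETWEEN expects the lower bound first; with 78.4 AND 12.7 the range is empty

Fix: Swap the bounds so the smaller value comes first

Corrected query:
SELECT id, kind, reading FROM sensors WHERE reading BETWEEN 12.7 AND 78.4

Result:
id | kind     | reading
---+----------+--------
1  | co2      | 33.4   
3  | light    | 35.3   
5  | light    | 78.2   
6  | humidity | 27.6   
7  | sound    | 35.7   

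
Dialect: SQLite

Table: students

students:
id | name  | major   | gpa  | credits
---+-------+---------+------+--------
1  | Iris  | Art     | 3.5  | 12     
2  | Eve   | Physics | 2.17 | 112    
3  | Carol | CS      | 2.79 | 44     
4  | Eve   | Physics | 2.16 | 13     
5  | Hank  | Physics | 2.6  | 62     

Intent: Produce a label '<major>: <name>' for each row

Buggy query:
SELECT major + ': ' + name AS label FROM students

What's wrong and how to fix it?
Bug: '+' is numeric addition; on text columns SQLite converts them to 0 instead of concatenating

Fix: Use the || operator for string concatenation

Corrected query:
SELECT major || ': ' || name AS label FROM students

Result:
label        
-------------
Art: Iris    
Physics: Eve 
CS: Carol    
Physics: Eve 
Physics: Hank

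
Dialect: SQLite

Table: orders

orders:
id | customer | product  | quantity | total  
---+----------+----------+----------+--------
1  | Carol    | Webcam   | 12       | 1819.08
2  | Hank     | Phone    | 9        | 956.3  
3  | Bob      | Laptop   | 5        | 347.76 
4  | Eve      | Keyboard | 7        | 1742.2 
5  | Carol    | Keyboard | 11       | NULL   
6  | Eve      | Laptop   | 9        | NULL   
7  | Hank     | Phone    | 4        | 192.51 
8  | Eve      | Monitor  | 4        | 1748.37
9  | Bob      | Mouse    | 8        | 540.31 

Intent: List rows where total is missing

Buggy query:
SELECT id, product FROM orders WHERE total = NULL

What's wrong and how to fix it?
Bug: '= NULL' is always unknown in SQL three-valued logic, so no rows match

Fix: Replace '= NULL' with 'IS NULL'

Corrected query:
SELECT id, product FROM orders WHERE total IS NULL

Result:
id | product 
---+---------
5  | Keyboard
6  | Laptop  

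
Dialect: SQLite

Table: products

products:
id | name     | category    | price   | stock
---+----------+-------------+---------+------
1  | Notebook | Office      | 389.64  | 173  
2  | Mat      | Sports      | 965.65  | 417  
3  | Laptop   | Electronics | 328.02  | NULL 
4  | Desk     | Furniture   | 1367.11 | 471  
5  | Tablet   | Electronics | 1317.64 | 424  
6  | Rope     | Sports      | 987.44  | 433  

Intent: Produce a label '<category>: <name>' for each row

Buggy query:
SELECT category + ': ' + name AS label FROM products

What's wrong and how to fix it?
Bug: SQLite uses || for string concatenation; + coerces text to numbers (yielding 0)

Fix: Replace + with || to concatenate text

Corrected query:
SELECT category || ': ' || name AS label FROM products

Result:
label              
-------------------
Office: Notebook   
Sports: Mat        
Electronics: Laptop
Furniture: Desk    
Electronics: Tablet
Sports: Rope       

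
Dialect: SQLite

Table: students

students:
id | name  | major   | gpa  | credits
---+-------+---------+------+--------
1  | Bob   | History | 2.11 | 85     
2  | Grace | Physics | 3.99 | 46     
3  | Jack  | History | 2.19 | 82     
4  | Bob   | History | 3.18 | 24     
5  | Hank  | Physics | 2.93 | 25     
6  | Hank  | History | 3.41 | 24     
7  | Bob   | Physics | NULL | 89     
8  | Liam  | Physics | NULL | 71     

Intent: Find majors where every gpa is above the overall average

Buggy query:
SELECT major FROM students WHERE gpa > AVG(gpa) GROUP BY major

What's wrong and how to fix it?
Bug: AVG() is an aggregate; it can't sit directly in WHERE

Fix: Use a subquery for AVG and a HAVING MIN(...) filter so the condition holds for every row in the group

Corrected query:
SELECT major FROM students GROUP BY major HAVING MIN(gpa) > (SELECT AVG(gpa) FROM students)

Result:
(no rows)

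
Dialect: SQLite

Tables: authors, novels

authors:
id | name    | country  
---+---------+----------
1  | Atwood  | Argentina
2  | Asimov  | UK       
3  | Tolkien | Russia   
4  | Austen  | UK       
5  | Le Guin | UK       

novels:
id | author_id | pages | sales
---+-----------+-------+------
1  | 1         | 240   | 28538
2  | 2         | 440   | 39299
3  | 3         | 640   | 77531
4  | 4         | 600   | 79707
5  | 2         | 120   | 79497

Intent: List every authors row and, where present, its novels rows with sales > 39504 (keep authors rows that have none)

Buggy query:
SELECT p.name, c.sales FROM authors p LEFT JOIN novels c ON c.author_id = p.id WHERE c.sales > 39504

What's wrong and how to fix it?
Bug: A WHERE condition on the right-hand table after LEFT JOIN drops unmatched parents

Fix: Move the right-table condition into the ON clause so unmatched parents are kept

Corrected query:
SELECT p.name, c.sales FROM authors p LEFT JOIN novels c ON c.author_id = p.id AND c.sales > 39504

Result:
name    | sales
--------+------
Atwood  | NULL 
Asimov  | 79497
Tolkien | 77531
Austen  | 79707
Le Guin | NULL 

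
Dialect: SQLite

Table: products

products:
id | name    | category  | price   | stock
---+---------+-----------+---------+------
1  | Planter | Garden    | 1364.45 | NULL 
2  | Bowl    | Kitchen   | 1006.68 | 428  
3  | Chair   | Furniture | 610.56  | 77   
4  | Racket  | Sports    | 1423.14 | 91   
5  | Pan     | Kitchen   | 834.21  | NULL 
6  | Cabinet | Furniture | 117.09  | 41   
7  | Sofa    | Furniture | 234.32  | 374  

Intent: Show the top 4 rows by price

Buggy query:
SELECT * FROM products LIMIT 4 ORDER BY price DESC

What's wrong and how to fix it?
Bug: LIMIT must come after ORDER BY

Fix: Sort with ORDER BY, then apply LIMIT

Corrected query:
SELECT * FROM products ORDER BY price DESC LIMIT 4

Result:
id | name    | category | price   | stock
---+---------+----------+---------+------
4  | Racket  | Sports   | 1423.14 | 91   
1  | Planter | Garden   | 1364.45 | NULL 
2  | Bowl    | Kitchen  | 1006.68 | 428  
5  | Pan     | Kitchen  | 834.21  | NULL 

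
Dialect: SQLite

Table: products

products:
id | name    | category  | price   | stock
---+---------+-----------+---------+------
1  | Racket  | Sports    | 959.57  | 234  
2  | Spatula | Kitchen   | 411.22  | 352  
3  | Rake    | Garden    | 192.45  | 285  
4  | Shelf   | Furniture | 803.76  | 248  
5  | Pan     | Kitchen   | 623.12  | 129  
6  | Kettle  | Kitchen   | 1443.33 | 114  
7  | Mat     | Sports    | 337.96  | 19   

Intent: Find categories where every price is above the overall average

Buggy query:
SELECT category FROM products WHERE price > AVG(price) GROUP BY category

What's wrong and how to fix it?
Bug: WHERE evaluates per row before aggregation, so AVG() is unavailable

Fix: Use a subquery for AVG and a HAVING MIN(...) filter so the condition holds for every row in the group

Corrected query:
SELECT category FROM products GROUP BY category HAVING MIN(price) > (SELECT AVG(price) FROM products)

Result:
category 
---------
Furniture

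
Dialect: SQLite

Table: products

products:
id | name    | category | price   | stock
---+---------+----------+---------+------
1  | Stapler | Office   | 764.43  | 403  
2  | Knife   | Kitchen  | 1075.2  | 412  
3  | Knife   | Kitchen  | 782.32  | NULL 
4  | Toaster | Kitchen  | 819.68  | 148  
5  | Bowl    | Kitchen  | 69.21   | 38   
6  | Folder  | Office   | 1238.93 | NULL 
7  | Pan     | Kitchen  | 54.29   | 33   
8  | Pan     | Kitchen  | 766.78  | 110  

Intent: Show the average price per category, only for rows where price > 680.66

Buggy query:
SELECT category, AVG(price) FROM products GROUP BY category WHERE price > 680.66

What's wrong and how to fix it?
Bug: Row-level WHERE must come before GROUP BY in the clause order

Fix: Move the WHERE clause before GROUP BY

Corrected query:
SELECT category, AVG(price) FROM products WHERE price > 680.66 GROUP BY category

Result:
category | AVG(price)
---------+-----------
Kitchen  | 860.995   
Office   | 1001.68   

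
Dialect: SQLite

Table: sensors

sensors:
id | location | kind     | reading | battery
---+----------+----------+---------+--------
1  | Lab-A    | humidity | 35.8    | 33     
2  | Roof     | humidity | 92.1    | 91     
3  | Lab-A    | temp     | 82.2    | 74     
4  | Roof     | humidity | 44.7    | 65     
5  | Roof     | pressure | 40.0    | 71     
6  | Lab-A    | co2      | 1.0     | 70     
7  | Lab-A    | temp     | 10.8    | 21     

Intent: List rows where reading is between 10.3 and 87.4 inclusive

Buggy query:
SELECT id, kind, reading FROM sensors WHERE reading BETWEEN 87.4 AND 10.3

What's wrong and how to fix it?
Bug: BETWEEN expects the lower bound first; with 87.4 AND 10.3 the range is empty

Fix: Write BETWEEN 10.3 AND 87.4

Corrected query:
SELECT id, kind, reading FROM sensors WHERE reading BETWEEN 10.3 AND 87.4

Result:
id | kind     | reading
---+----------+--------
1  | humidity | 35.8   
3  | temp     | 82.2   
4  | humidity | 44.7   
5  | pressure | 40     
7  | temp     | 10.8   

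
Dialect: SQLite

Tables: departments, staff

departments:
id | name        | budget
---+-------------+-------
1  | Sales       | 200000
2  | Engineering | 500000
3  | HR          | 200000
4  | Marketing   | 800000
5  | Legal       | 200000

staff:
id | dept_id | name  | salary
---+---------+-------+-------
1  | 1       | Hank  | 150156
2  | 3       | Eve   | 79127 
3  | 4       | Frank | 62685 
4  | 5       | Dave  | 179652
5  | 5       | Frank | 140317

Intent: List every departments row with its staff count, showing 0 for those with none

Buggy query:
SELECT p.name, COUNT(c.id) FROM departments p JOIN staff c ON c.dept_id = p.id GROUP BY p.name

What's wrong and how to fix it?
Bug: An inner join excludes parents with zero children

Fix: Use LEFT JOIN so parents without children still appear (COUNT(c.id) gives 0)

Corrected query:
SELECT p.name, COUNT(c.id) FROM departments p LEFT JOIN staff c ON c.dept_id = p.id GROUP BY p.name

Result:
name        | COUNT(c.id)
------------+------------
Engineering | 0          
HR          | 1          
Legal       | 2          
Marketing   | 1          
Sales       | 1          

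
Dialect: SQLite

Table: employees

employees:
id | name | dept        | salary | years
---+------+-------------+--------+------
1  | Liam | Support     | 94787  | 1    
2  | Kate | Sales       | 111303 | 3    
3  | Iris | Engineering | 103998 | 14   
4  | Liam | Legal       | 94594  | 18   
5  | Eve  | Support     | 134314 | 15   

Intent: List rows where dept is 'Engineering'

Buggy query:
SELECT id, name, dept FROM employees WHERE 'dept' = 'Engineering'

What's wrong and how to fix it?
Bug: Single quotes denote string literals in SQL; the column name is being compared as a constant string

Fix: Remove the quotes around the column name (or use double quotes for an identifier)

Corrected query:
SELECT id, name, dept FROM employees WHERE dept = 'Engineering'

Result:
id | name | dept       
---+------+------------
3  | Iris | Engineering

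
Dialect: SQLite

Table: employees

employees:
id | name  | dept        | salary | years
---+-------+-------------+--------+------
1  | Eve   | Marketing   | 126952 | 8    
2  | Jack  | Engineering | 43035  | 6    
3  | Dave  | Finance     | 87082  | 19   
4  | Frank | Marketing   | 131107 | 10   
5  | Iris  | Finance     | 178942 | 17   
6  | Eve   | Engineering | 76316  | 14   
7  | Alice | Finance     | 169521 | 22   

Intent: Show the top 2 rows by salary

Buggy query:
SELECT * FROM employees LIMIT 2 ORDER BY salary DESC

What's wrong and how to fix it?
Bug: ORDER BY cannot follow LIMIT; LIMIT is the final clause

Fix: Sort with ORDER BY, then apply LIMIT

Corrected query:
SELECT * FROM employees ORDER BY salary DESC LIMIT 2

Result:
id | name  | dept    | salary | years
---+-------+---------+--------+------
5  | Iris  | Finance | 178942 | 17   
7  | Alice | Finance | 169521 | 22   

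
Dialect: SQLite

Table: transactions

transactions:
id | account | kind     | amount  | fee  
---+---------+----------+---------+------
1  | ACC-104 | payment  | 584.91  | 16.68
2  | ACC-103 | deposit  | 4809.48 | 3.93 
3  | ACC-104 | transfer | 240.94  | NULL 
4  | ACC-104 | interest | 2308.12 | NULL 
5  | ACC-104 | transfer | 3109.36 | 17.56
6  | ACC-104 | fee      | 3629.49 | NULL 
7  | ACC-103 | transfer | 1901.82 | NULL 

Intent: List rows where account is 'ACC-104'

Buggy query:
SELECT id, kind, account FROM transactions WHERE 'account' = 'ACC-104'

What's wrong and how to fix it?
Bug: 'account' in single quotes is a string literal, not the column; the comparison is literal-vs-literal and never true

Fix: Reference the column as account without single quotes

Corrected query:
SELECT id, kind, account FROM transactions WHERE account = 'ACC-104'

Result:
id | kind     | account
---+----------+--------
1  | payment  | ACC-104
3  | transfer | ACC-104
4  | interest | ACC-104
5  | transfer | ACC-104
6  | fee      | ACC-104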